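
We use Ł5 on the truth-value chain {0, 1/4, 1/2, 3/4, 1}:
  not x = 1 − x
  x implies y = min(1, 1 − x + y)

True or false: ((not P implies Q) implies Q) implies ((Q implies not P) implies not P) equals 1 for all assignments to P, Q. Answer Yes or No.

Yes

At P = 3/4, Q = 0, for instance:
not P = not 3/4 = 1/4
not P implies Q = 1/4 implies 0 = 3/4
(not P implies Q) implies Q = 3/4 implies 0 = 1/4
Q implies not P = 0 implies 1/4 = 1
(Q implies not P) implies not P = 1 implies 1/4 = 1/4
((not P implies Q) implies Q) implies ((Q implies not P) implies not P) = 1/4 implies 1/4 = 1
and checking the remaining 24 assignments likewise gives ≥ 1 in every case.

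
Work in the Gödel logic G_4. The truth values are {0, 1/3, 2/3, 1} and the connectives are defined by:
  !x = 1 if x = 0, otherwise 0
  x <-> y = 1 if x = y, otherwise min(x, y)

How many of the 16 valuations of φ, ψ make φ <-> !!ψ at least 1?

4

φ = 0, ψ = 0 ↦ 1  ≥
φ = 0, ψ = 1/3 ↦ 0  <
φ = 0, ψ = 2/3 ↦ 0  <
φ = 0, ψ = 1 ↦ 0  <
φ = 1/3, ψ = 0 ↦ 0  <
φ = 1/3, ψ = 1/3 ↦ 1/3  <
φ = 1/3, ψ = 2/3 ↦ 1/3  <
φ = 1/3, ψ = 1 ↦ 1/3  <
φ = 2/3, ψ = 0 ↦ 0  <
φ = 2/3, ψ = 1/3 ↦ 2/3  <
φ = 2/3, ψ = 2/3 ↦ 2/3  <
φ = 2/3, ψ = 1 ↦ 2/3  <
φ = 1, ψ = 0 ↦ 0  <
φ = 1, ψ = 1/3 ↦ 1  ≥
φ = 1, ψ = 2/3 ↦ 1  ≥
φ = 1, ψ = 1 ↦ 1  ≥
So 4 of the 16 assignments meet the threshold.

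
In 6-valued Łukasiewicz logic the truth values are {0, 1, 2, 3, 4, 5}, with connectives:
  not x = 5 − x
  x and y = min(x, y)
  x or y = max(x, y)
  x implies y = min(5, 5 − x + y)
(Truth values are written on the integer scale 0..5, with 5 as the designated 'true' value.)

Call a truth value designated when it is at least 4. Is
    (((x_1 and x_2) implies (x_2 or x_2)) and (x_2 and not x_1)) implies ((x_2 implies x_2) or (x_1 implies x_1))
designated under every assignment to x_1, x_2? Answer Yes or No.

At x_1 = 5, x_2 = 4, for instance:
x_1 and x_2 = 5 and 4 = 4
x_2 or x_2 = 4 or 4 = 4
(x_1 and x_2) implies (x_2 or x_2) = 4 implies 4 = 5
not x_1 = not 5 = 0
x_2 and not x_1 = 4 and 0 = 0
((x_1 and x_2) implies (x_2 or x_2)) and (x_2 and not x_1) = 5 and 0 = 0
x_2 implies x_2 = 4 implies 4 = 5
x_1 implies x_1 = 5 implies 5 = 5
(x_2 implies x_2) or (x_1 implies x_1) = 5 or 5 = 5
(((x_1 and x_2) implies (x_2 or x_2)) and (x_2 and not x_1)) implies ((x_2 implies x_2) or (x_1 implies x_1)) = 0 implies 5 = 5
and checking the remaining 35 assignments likewise gives ≥ 4 in every case.

Yes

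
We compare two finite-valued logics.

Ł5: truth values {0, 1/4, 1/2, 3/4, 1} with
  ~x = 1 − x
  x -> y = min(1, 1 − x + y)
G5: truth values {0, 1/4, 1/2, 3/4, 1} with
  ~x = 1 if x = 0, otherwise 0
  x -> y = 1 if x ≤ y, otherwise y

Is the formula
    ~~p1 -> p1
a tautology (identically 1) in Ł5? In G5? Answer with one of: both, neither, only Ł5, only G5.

In Ł5: every assignment gives 1 — tautology.
In G5: at p1 = 1/4 the value is 1/4 — not a tautology.

only Ł5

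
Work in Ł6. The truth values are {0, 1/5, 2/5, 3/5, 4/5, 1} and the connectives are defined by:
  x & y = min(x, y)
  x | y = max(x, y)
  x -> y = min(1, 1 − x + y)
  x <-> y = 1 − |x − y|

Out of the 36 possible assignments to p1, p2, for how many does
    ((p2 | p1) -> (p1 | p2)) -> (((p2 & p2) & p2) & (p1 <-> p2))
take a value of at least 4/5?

value 1: 1 assignment (counts)
value 4/5: 4 assignments (counts)
value 3/5: 7 assignments
value 2/5: 9 assignments
value 1/5: 8 assignments
value 0: 7 assignments
So 5 of the 36 assignments meet the threshold.

5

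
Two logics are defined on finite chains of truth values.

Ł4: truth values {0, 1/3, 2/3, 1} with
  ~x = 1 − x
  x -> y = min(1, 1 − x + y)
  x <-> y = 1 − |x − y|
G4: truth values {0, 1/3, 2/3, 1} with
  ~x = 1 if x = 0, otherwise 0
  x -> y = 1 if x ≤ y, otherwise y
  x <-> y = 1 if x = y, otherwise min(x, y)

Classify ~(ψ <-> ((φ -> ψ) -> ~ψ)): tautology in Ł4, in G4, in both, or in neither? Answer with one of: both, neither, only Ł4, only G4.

only G4

In Ł4: at φ = 0, ψ = 1/3 the value is 1/3 — not a tautology.
In G4: every assignment gives 1 — tautology.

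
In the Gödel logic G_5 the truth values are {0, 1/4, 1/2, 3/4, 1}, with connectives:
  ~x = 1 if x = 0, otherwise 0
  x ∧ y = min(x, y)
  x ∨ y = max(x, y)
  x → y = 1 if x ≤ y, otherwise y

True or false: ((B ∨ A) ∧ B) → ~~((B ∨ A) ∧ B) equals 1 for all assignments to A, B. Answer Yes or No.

At A = 1/4, B = 3/4, for instance:
B ∨ A = 3/4 ∨ 1/4 = 3/4
(B ∨ A) ∧ B = 3/4 ∧ 3/4 = 3/4
~((B ∨ A) ∧ B) = ~3/4 = 0
~~((B ∨ A) ∧ B) = ~0 = 1
((B ∨ A) ∧ B) → ~~((B ∨ A) ∧ B) = 3/4 → 1 = 1
and checking the remaining 24 assignments likewise gives ≥ 1 in every case.

Yes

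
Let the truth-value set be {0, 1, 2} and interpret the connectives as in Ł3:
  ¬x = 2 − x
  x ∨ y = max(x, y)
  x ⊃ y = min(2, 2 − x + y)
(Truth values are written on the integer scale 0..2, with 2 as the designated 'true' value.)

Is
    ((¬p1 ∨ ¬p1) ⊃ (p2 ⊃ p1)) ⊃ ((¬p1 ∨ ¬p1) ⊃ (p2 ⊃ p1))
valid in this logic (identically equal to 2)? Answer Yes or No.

p1 = 0, p2 = 0 ↦ 2
p1 = 0, p2 = 1 ↦ 2
p1 = 0, p2 = 2 ↦ 2
p1 = 1, p2 = 0 ↦ 2
p1 = 1, p2 = 1 ↦ 2
p1 = 1, p2 = 2 ↦ 2
p1 = 2, p2 = 0 ↦ 2
p1 = 2, p2 = 1 ↦ 2
p1 = 2, p2 = 2 ↦ 2
Every assignment gives a value ≥ 2.

Yes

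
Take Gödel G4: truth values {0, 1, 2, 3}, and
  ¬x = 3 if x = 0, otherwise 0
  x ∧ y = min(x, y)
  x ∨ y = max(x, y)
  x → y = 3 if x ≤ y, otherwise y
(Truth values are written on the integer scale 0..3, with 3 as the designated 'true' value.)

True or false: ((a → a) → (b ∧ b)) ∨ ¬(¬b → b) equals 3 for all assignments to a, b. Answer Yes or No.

Counterexample: take a = 0, b = 1.
a → a = 0 → 0 = 3
b ∧ b = 1 ∧ 1 = 1
(a → a) → (b ∧ b) = 3 → 1 = 1
¬b = ¬1 = 0
¬b → b = 0 → 1 = 3
¬(¬b → b) = ¬3 = 0
((a → a) → (b ∧ b)) ∨ ¬(¬b → b) = 1 ∨ 0 = 1
This gives 1 ≠ 3.

No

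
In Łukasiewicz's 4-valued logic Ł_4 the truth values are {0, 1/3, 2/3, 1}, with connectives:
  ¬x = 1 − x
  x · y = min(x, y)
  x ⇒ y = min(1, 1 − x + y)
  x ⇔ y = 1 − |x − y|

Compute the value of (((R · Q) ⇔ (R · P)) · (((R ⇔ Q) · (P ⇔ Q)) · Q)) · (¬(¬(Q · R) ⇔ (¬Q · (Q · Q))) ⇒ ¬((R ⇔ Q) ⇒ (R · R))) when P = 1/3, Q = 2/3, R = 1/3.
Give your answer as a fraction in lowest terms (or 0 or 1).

R · Q = 1/3 · 2/3 = 1/3
R · P = 1/3 · 1/3 = 1/3
(R · Q) ⇔ (R · P) = 1/3 ⇔ 1/3 = 1
R ⇔ Q = 1/3 ⇔ 2/3 = 2/3
P ⇔ Q = 1/3 ⇔ 2/3 = 2/3
(R ⇔ Q) · (P ⇔ Q) = 2/3 · 2/3 = 2/3
((R ⇔ Q) · (P ⇔ Q)) · Q = 2/3 · 2/3 = 2/3
((R · Q) ⇔ (R · P)) · (((R ⇔ Q) · (P ⇔ Q)) · Q) = 1 · 2/3 = 2/3
Q · R = 2/3 · 1/3 = 1/3
¬(Q · R) = ¬1/3 = 2/3
¬Q = ¬2/3 = 1/3
Q · Q = 2/3 · 2/3 = 2/3
¬Q · (Q · Q) = 1/3 · 2/3 = 1/3
¬(Q · R) ⇔ (¬Q · (Q · Q)) = 2/3 ⇔ 1/3 = 2/3
¬(¬(Q · R) ⇔ (¬Q · (Q · Q))) = ¬2/3 = 1/3
R ⇔ Q = 1/3 ⇔ 2/3 = 2/3
R · R = 1/3 · 1/3 = 1/3
(R ⇔ Q) ⇒ (R · R) = 2/3 ⇒ 1/3 = 2/3
¬((R ⇔ Q) ⇒ (R · R)) = ¬2/3 = 1/3
¬(¬(Q · R) ⇔ (¬Q · (Q · Q))) ⇒ ¬((R ⇔ Q) ⇒ (R · R)) = 1/3 ⇒ 1/3 = 1
(((R · Q) ⇔ (R · P)) · (((R ⇔ Q) · (P ⇔ Q)) · Q)) · (¬(¬(Q · R) ⇔ (¬Q · (Q · Q))) ⇒ ¬((R ⇔ Q) ⇒ (R · R))) = 2/3 · 1 = 2/3

2/3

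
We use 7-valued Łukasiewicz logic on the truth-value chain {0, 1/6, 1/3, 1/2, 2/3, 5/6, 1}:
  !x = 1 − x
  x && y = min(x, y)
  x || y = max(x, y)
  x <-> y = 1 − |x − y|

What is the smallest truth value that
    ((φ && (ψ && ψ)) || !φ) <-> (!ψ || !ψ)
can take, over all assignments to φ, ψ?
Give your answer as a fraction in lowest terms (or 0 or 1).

Take φ = 0, ψ = 1:
ψ && ψ = 1 && 1 = 1
φ && (ψ && ψ) = 0 && 1 = 0
!φ = !0 = 1
(φ && (ψ && ψ)) || !φ = 0 || 1 = 1
!ψ = !1 = 0
!ψ = !1 = 0
!ψ || !ψ = 0 || 0 = 0
((φ && (ψ && ψ)) || !φ) <-> (!ψ || !ψ) = 1 <-> 0 = 0
No assignment yields a value below 0, so this is the minimum.

0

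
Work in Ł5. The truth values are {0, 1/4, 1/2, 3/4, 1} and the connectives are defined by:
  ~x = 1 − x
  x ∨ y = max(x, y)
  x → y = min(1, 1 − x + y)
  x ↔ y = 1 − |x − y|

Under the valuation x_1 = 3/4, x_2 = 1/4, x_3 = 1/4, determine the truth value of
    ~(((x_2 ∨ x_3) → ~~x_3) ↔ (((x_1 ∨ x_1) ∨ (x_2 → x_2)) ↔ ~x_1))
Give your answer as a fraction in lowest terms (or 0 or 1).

3/4

x_2 ∨ x_3 = 1/4 ∨ 1/4 = 1/4
~x_3 = ~1/4 = 3/4
~~x_3 = ~3/4 = 1/4
(x_2 ∨ x_3) → ~~x_3 = 1/4 → 1/4 = 1
x_1 ∨ x_1 = 3/4 ∨ 3/4 = 3/4
x_2 → x_2 = 1/4 → 1/4 = 1
(x_1 ∨ x_1) ∨ (x_2 → x_2) = 3/4 ∨ 1 = 1
~x_1 = ~3/4 = 1/4
((x_1 ∨ x_1) ∨ (x_2 → x_2)) ↔ ~x_1 = 1 ↔ 1/4 = 1/4
((x_2 ∨ x_3) → ~~x_3) ↔ (((x_1 ∨ x_1) ∨ (x_2 → x_2)) ↔ ~x_1) = 1 ↔ 1/4 = 1/4
~(((x_2 ∨ x_3) → ~~x_3) ↔ (((x_1 ∨ x_1) ∨ (x_2 → x_2)) ↔ ~x_1)) = ~1/4 = 3/4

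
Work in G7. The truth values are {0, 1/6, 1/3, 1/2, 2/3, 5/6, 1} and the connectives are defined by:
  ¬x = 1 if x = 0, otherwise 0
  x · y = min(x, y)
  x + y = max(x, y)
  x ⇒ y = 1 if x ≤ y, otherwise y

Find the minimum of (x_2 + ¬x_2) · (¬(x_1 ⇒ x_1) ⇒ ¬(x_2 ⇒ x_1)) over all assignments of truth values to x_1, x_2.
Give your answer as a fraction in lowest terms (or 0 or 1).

Take x_1 = 0, x_2 = 1/6:
¬x_2 = ¬1/6 = 0
x_2 + ¬x_2 = 1/6 + 0 = 1/6
x_1 ⇒ x_1 = 0 ⇒ 0 = 1
¬(x_1 ⇒ x_1) = ¬1 = 0
x_2 ⇒ x_1 = 1/6 ⇒ 0 = 0
¬(x_2 ⇒ x_1) = ¬0 = 1
¬(x_1 ⇒ x_1) ⇒ ¬(x_2 ⇒ x_1) = 0 ⇒ 1 = 1
(x_2 + ¬x_2) · (¬(x_1 ⇒ x_1) ⇒ ¬(x_2 ⇒ x_1)) = 1/6 · 1 = 1/6
No assignment yields a value below 1/6, so this is the minimum.

1/6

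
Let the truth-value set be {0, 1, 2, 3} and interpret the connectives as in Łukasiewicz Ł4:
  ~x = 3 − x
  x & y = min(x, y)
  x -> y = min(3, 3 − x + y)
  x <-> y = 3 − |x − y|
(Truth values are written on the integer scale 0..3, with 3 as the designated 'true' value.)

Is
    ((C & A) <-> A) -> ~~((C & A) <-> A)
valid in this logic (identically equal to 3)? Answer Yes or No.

Yes

A = 0, C = 0 ↦ 3
A = 0, C = 1 ↦ 3
A = 0, C = 2 ↦ 3
A = 0, C = 3 ↦ 3
A = 1, C = 0 ↦ 3
A = 1, C = 1 ↦ 3
A = 1, C = 2 ↦ 3
A = 1, C = 3 ↦ 3
A = 2, C = 0 ↦ 3
A = 2, C = 1 ↦ 3
A = 2, C = 2 ↦ 3
A = 2, C = 3 ↦ 3
A = 3, C = 0 ↦ 3
A = 3, C = 1 ↦ 3
A = 3, C = 2 ↦ 3
A = 3, C = 3 ↦ 3
Every assignment gives a value ≥ 3.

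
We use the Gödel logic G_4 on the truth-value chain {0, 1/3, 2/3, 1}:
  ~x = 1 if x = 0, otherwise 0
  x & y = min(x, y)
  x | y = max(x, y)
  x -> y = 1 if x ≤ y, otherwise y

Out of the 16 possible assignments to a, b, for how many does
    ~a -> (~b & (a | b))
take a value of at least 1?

a = 0, b = 0 ↦ 0  <
a = 0, b = 1/3 ↦ 0  <
a = 0, b = 2/3 ↦ 0  <
a = 0, b = 1 ↦ 0  <
a = 1/3, b = 0 ↦ 1  ≥
a = 1/3, b = 1/3 ↦ 1  ≥
a = 1/3, b = 2/3 ↦ 1  ≥
a = 1/3, b = 1 ↦ 1  ≥
a = 2/3, b = 0 ↦ 1  ≥
a = 2/3, b = 1/3 ↦ 1  ≥
a = 2/3, b = 2/3 ↦ 1  ≥
a = 2/3, b = 1 ↦ 1  ≥
a = 1, b = 0 ↦ 1  ≥
a = 1, b = 1/3 ↦ 1  ≥
a = 1, b = 2/3 ↦ 1  ≥
a = 1, b = 1 ↦ 1  ≥
So 12 of the 16 assignments meet the threshold.

12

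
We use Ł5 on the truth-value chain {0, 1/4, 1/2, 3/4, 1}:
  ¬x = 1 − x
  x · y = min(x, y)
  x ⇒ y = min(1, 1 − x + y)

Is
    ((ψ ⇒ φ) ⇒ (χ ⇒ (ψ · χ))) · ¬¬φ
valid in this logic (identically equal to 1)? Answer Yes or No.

No

Counterexample: take φ = 0, ψ = 0, χ = 0.
ψ ⇒ φ = 0 ⇒ 0 = 1
ψ · χ = 0 · 0 = 0
χ ⇒ (ψ · χ) = 0 ⇒ 0 = 1
(ψ ⇒ φ) ⇒ (χ ⇒ (ψ · χ)) = 1 ⇒ 1 = 1
¬φ = ¬0 = 1
¬¬φ = ¬1 = 0
((ψ ⇒ φ) ⇒ (χ ⇒ (ψ · χ))) · ¬¬φ = 1 · 0 = 0
This gives 0 ≠ 1.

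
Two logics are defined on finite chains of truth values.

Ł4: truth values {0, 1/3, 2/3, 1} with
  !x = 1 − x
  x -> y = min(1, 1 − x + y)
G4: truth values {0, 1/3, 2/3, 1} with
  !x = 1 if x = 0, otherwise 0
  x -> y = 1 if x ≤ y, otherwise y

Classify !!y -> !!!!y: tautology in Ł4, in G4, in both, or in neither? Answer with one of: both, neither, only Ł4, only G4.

both

In Ł4: every assignment gives 1 — tautology.
In G4: every assignment gives 1 — tautology.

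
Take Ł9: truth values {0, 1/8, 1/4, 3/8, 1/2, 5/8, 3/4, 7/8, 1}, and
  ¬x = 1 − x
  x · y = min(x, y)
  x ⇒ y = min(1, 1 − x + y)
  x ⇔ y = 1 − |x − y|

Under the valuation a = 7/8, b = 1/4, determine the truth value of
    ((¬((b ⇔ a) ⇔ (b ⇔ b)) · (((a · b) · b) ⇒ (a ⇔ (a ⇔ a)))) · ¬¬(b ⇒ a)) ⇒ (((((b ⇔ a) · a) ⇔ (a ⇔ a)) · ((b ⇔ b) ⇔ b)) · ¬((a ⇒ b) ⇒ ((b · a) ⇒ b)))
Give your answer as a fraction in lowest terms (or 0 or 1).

b ⇔ a = 1/4 ⇔ 7/8 = 3/8
b ⇔ b = 1/4 ⇔ 1/4 = 1
(b ⇔ a) ⇔ (b ⇔ b) = 3/8 ⇔ 1 = 3/8
¬((b ⇔ a) ⇔ (b ⇔ b)) = ¬3/8 = 5/8
a · b = 7/8 · 1/4 = 1/4
(a · b) · b = 1/4 · 1/4 = 1/4
a ⇔ a = 7/8 ⇔ 7/8 = 1
a ⇔ (a ⇔ a) = 7/8 ⇔ 1 = 7/8
((a · b) · b) ⇒ (a ⇔ (a ⇔ a)) = 1/4 ⇒ 7/8 = 1
¬((b ⇔ a) ⇔ (b ⇔ b)) · (((a · b) · b) ⇒ (a ⇔ (a ⇔ a))) = 5/8 · 1 = 5/8
b ⇒ a = 1/4 ⇒ 7/8 = 1
¬(b ⇒ a) = ¬1 = 0
¬¬(b ⇒ a) = ¬0 = 1
(¬((b ⇔ a) ⇔ (b ⇔ b)) · (((a · b) · b) ⇒ (a ⇔ (a ⇔ a)))) · ¬¬(b ⇒ a) = 5/8 · 1 = 5/8
b ⇔ a = 1/4 ⇔ 7/8 = 3/8
(b ⇔ a) · a = 3/8 · 7/8 = 3/8
a ⇔ a = 7/8 ⇔ 7/8 = 1
((b ⇔ a) · a) ⇔ (a ⇔ a) = 3/8 ⇔ 1 = 3/8
b ⇔ b = 1/4 ⇔ 1/4 = 1
(b ⇔ b) ⇔ b = 1 ⇔ 1/4 = 1/4
(((b ⇔ a) · a) ⇔ (a ⇔ a)) · ((b ⇔ b) ⇔ b) = 3/8 · 1/4 = 1/4
a ⇒ b = 7/8 ⇒ 1/4 = 3/8
b · a = 1/4 · 7/8 = 1/4
(b · a) ⇒ b = 1/4 ⇒ 1/4 = 1
(a ⇒ b) ⇒ ((b · a) ⇒ b) = 3/8 ⇒ 1 = 1
¬((a ⇒ b) ⇒ ((b · a) ⇒ b)) = ¬1 = 0
((((b ⇔ a) · a) ⇔ (a ⇔ a)) · ((b ⇔ b) ⇔ b)) · ¬((a ⇒ b) ⇒ ((b · a) ⇒ b)) = 1/4 · 0 = 0
((¬((b ⇔ a) ⇔ (b ⇔ b)) · (((a · b) · b) ⇒ (a ⇔ (a ⇔ a)))) · ¬¬(b ⇒ a)) ⇒ (((((b ⇔ a) · a) ⇔ (a ⇔ a)) · ((b ⇔ b) ⇔ b)) · ¬((a ⇒ b) ⇒ ((b · a) ⇒ b))) = 5/8 ⇒ 0 = 3/8

3/8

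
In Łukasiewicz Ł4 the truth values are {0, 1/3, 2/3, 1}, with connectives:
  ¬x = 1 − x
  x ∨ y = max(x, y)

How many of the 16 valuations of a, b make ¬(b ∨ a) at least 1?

1

a = 0, b = 0 ↦ 1  ≥
a = 0, b = 1/3 ↦ 2/3  <
a = 0, b = 2/3 ↦ 1/3  <
a = 0, b = 1 ↦ 0  <
a = 1/3, b = 0 ↦ 2/3  <
a = 1/3, b = 1/3 ↦ 2/3  <
a = 1/3, b = 2/3 ↦ 1/3  <
a = 1/3, b = 1 ↦ 0  <
a = 2/3, b = 0 ↦ 1/3  <
a = 2/3, b = 1/3 ↦ 1/3  <
a = 2/3, b = 2/3 ↦ 1/3  <
a = 2/3, b = 1 ↦ 0  <
a = 1, b = 0 ↦ 0  <
a = 1, b = 1/3 ↦ 0  <
a = 1, b = 2/3 ↦ 0  <
a = 1, b = 1 ↦ 0  <
So 1 of the 16 assignments meets the threshold.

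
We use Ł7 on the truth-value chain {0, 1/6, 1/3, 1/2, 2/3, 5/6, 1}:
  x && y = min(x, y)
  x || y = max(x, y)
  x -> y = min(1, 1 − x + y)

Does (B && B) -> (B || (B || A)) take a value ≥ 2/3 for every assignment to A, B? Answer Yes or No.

Yes

At A = 1/3, B = 1, for instance:
B && B = 1 && 1 = 1
B || A = 1 || 1/3 = 1
B || (B || A) = 1 || 1 = 1
(B && B) -> (B || (B || A)) = 1 -> 1 = 1
and checking the remaining 48 assignments likewise gives ≥ 2/3 in every case.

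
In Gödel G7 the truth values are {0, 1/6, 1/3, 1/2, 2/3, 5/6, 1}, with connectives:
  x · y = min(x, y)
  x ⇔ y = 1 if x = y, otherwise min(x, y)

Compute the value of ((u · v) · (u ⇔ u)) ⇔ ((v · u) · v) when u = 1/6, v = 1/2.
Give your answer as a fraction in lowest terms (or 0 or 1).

u · v = 1/6 · 1/2 = 1/6
u ⇔ u = 1/6 ⇔ 1/6 = 1
(u · v) · (u ⇔ u) = 1/6 · 1 = 1/6
v · u = 1/2 · 1/6 = 1/6
(v · u) · v = 1/6 · 1/2 = 1/6
((u · v) · (u ⇔ u)) ⇔ ((v · u) · v) = 1/6 ⇔ 1/6 = 1

1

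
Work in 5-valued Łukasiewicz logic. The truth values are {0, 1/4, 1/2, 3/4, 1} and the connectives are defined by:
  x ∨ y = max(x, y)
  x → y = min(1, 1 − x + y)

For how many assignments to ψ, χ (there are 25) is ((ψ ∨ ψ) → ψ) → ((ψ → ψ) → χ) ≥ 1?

value 1: 5 assignments (counts)
value 3/4: 5 assignments
value 1/2: 5 assignments
value 1/4: 5 assignments
value 0: 5 assignments
So 5 of the 25 assignments meet the threshold.

5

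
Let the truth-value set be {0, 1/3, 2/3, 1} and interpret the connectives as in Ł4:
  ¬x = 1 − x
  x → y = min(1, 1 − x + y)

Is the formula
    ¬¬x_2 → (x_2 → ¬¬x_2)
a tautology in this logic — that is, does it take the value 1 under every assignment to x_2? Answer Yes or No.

x_2 = 0 ↦ 1
x_2 = 1/3 ↦ 1
x_2 = 2/3 ↦ 1
x_2 = 1 ↦ 1
Every assignment gives a value ≥ 1.

Yes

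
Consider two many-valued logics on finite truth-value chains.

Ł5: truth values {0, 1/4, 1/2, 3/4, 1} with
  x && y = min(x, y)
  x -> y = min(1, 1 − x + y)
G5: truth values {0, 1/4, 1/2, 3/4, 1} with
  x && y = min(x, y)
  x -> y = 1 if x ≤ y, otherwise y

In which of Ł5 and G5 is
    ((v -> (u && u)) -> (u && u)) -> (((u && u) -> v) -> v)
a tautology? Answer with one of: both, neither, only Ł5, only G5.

In Ł5: every assignment gives 1 — tautology.
In G5: at u = 0, v = 1/4 the value is 1/4 — not a tautology.

only Ł5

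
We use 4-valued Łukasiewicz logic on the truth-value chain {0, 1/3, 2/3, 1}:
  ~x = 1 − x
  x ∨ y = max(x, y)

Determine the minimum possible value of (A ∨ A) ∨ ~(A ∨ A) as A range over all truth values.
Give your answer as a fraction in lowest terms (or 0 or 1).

Take A = 1/3:
A ∨ A = 1/3 ∨ 1/3 = 1/3
A ∨ A = 1/3 ∨ 1/3 = 1/3
~(A ∨ A) = ~1/3 = 2/3
(A ∨ A) ∨ ~(A ∨ A) = 1/3 ∨ 2/3 = 2/3
No assignment yields a value below 2/3, so this is the minimum.

2/3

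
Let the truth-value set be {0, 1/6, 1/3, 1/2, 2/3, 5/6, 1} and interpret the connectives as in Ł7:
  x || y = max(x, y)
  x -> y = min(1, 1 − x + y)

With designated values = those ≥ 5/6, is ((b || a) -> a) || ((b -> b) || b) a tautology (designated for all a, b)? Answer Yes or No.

At a = 1/2, b = 1/6, for instance:
b || a = 1/6 || 1/2 = 1/2
(b || a) -> a = 1/2 -> 1/2 = 1
b -> b = 1/6 -> 1/6 = 1
(b -> b) || b = 1 || 1/6 = 1
((b || a) -> a) || ((b -> b) || b) = 1 || 1 = 1
and checking the remaining 48 assignments likewise gives ≥ 5/6 in every case.

Yes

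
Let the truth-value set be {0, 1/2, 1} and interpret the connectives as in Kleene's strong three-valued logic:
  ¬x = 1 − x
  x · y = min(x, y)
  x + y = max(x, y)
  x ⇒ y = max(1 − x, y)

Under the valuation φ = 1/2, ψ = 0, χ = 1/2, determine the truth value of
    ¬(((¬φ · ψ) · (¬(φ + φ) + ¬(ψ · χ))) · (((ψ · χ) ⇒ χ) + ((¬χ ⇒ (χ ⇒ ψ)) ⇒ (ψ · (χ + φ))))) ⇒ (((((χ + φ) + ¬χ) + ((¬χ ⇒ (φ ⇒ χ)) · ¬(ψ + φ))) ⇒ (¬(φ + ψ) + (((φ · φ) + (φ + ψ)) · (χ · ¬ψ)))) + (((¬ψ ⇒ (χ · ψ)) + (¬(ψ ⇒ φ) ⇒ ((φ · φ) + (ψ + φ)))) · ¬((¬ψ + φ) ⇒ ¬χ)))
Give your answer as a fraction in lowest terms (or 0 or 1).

1/2

¬φ = ¬1/2 = 1/2
¬φ · ψ = 1/2 · 0 = 0
φ + φ = 1/2 + 1/2 = 1/2
¬(φ + φ) = ¬1/2 = 1/2
ψ · χ = 0 · 1/2 = 0
¬(ψ · χ) = ¬0 = 1
¬(φ + φ) + ¬(ψ · χ) = 1/2 + 1 = 1
(¬φ · ψ) · (¬(φ + φ) + ¬(ψ · χ)) = 0 · 1 = 0
ψ · χ = 0 · 1/2 = 0
(ψ · χ) ⇒ χ = 0 ⇒ 1/2 = 1
¬χ = ¬1/2 = 1/2
χ ⇒ ψ = 1/2 ⇒ 0 = 1/2
¬χ ⇒ (χ ⇒ ψ) = 1/2 ⇒ 1/2 = 1/2
χ + φ = 1/2 + 1/2 = 1/2
ψ · (χ + φ) = 0 · 1/2 = 0
(¬χ ⇒ (χ ⇒ ψ)) ⇒ (ψ · (χ + φ)) = 1/2 ⇒ 0 = 1/2
((ψ · χ) ⇒ χ) + ((¬χ ⇒ (χ ⇒ ψ)) ⇒ (ψ · (χ + φ))) = 1 + 1/2 = 1
((¬φ · ψ) · (¬(φ + φ) + ¬(ψ · χ))) · (((ψ · χ) ⇒ χ) + ((¬χ ⇒ (χ ⇒ ψ)) ⇒ (ψ · (χ + φ)))) = 0 · 1 = 0
¬(((¬φ · ψ) · (¬(φ + φ) + ¬(ψ · χ))) · (((ψ · χ) ⇒ χ) + ((¬χ ⇒ (χ ⇒ ψ)) ⇒ (ψ · (χ + φ))))) = ¬0 = 1
χ + φ = 1/2 + 1/2 = 1/2
¬χ = ¬1/2 = 1/2
(χ + φ) + ¬χ = 1/2 + 1/2 = 1/2
¬χ = ¬1/2 = 1/2
φ ⇒ χ = 1/2 ⇒ 1/2 = 1/2
¬χ ⇒ (φ ⇒ χ) = 1/2 ⇒ 1/2 = 1/2
ψ + φ = 0 + 1/2 = 1/2
¬(ψ + φ) = ¬1/2 = 1/2
(¬χ ⇒ (φ ⇒ χ)) · ¬(ψ + φ) = 1/2 · 1/2 = 1/2
((χ + φ) + ¬χ) + ((¬χ ⇒ (φ ⇒ χ)) · ¬(ψ + φ)) = 1/2 + 1/2 = 1/2
φ + ψ = 1/2 + 0 = 1/2
¬(φ + ψ) = ¬1/2 = 1/2
φ · φ = 1/2 · 1/2 = 1/2
φ + ψ = 1/2 + 0 = 1/2
(φ · φ) + (φ + ψ) = 1/2 + 1/2 = 1/2
¬ψ = ¬0 = 1
χ · ¬ψ = 1/2 · 1 = 1/2
((φ · φ) + (φ + ψ)) · (χ · ¬ψ) = 1/2 · 1/2 = 1/2
¬(φ + ψ) + (((φ · φ) + (φ + ψ)) · (χ · ¬ψ)) = 1/2 + 1/2 = 1/2
(((χ + φ) + ¬χ) + ((¬χ ⇒ (φ ⇒ χ)) · ¬(ψ + φ))) ⇒ (¬(φ + ψ) + (((φ · φ) + (φ + ψ)) · (χ · ¬ψ))) = 1/2 ⇒ 1/2 = 1/2
¬ψ = ¬0 = 1
χ · ψ = 1/2 · 0 = 0
¬ψ ⇒ (χ · ψ) = 1 ⇒ 0 = 0
ψ ⇒ φ = 0 ⇒ 1/2 = 1
¬(ψ ⇒ φ) = ¬1 = 0
φ · φ = 1/2 · 1/2 = 1/2
ψ + φ = 0 + 1/2 = 1/2
(φ · φ) + (ψ + φ) = 1/2 + 1/2 = 1/2
¬(ψ ⇒ φ) ⇒ ((φ · φ) + (ψ + φ)) = 0 ⇒ 1/2 = 1
(¬ψ ⇒ (χ · ψ)) + (¬(ψ ⇒ φ) ⇒ ((φ · φ) + (ψ + φ))) = 0 + 1 = 1
¬ψ = ¬0 = 1
¬ψ + φ = 1 + 1/2 = 1
¬χ = ¬1/2 = 1/2
(¬ψ + φ) ⇒ ¬χ = 1 ⇒ 1/2 = 1/2
¬((¬ψ + φ) ⇒ ¬χ) = ¬1/2 = 1/2
((¬ψ ⇒ (χ · ψ)) + (¬(ψ ⇒ φ) ⇒ ((φ · φ) + (ψ + φ)))) · ¬((¬ψ + φ) ⇒ ¬χ) = 1 · 1/2 = 1/2
((((χ + φ) + ¬χ) + ((¬χ ⇒ (φ ⇒ χ)) · ¬(ψ + φ))) ⇒ (¬(φ + ψ) + (((φ · φ) + (φ + ψ)) · (χ · ¬ψ)))) + (((¬ψ ⇒ (χ · ψ)) + (¬(ψ ⇒ φ) ⇒ ((φ · φ) + (ψ + φ)))) · ¬((¬ψ + φ) ⇒ ¬χ)) = 1/2 + 1/2 = 1/2
¬(((¬φ · ψ) · (¬(φ + φ) + ¬(ψ · χ))) · (((ψ · χ) ⇒ χ) + ((¬χ ⇒ (χ ⇒ ψ)) ⇒ (ψ · (χ + φ))))) ⇒ (((((χ + φ) + ¬χ) + ((¬χ ⇒ (φ ⇒ χ)) · ¬(ψ + φ))) ⇒ (¬(φ + ψ) + (((φ · φ) + (φ + ψ)) · (χ · ¬ψ)))) + (((¬ψ ⇒ (χ · ψ)) + (¬(ψ ⇒ φ) ⇒ ((φ · φ) + (ψ + φ)))) · ¬((¬ψ + φ) ⇒ ¬χ))) = 1 ⇒ 1/2 = 1/2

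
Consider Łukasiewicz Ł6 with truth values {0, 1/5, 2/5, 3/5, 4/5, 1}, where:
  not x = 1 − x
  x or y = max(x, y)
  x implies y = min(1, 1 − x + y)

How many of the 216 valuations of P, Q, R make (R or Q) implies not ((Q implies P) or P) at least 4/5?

64

value 1: 26 assignments (counts)
value 4/5: 38 assignments (counts)
value 3/5: 44 assignments
value 2/5: 44 assignments
value 1/5: 38 assignments
value 0: 26 assignments
So 64 of the 216 assignments meet the threshold.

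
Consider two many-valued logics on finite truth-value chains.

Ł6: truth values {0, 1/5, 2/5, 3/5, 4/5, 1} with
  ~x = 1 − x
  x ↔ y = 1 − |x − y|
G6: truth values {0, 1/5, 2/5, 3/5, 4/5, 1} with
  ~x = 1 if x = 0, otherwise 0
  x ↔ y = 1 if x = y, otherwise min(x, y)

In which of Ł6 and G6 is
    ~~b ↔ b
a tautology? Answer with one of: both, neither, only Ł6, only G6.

only Ł6

In Ł6: every assignment gives 1 — tautology.
In G6: at b = 1/5 the value is 1/5 — not a tautology.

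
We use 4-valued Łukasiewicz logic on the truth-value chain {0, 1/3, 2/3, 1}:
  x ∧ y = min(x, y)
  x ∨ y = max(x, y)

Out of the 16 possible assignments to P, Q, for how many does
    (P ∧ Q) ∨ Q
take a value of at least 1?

4

P = 0, Q = 0 ↦ 0  <
P = 0, Q = 1/3 ↦ 1/3  <
P = 0, Q = 2/3 ↦ 2/3  <
P = 0, Q = 1 ↦ 1  ≥
P = 1/3, Q = 0 ↦ 0  <
P = 1/3, Q = 1/3 ↦ 1/3  <
P = 1/3, Q = 2/3 ↦ 2/3  <
P = 1/3, Q = 1 ↦ 1  ≥
P = 2/3, Q = 0 ↦ 0  <
P = 2/3, Q = 1/3 ↦ 1/3  <
P = 2/3, Q = 2/3 ↦ 2/3  <
P = 2/3, Q = 1 ↦ 1  ≥
P = 1, Q = 0 ↦ 0  <
P = 1, Q = 1/3 ↦ 1/3  <
P = 1, Q = 2/3 ↦ 2/3  <
P = 1, Q = 1 ↦ 1  ≥
So 4 of the 16 assignments meet the threshold.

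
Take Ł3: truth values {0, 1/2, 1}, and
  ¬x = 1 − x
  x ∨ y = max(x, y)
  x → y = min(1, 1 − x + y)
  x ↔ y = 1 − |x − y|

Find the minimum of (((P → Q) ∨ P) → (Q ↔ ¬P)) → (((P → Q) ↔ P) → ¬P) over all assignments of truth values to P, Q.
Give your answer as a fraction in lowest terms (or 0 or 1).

1/2

Take P = 1/2, Q = 0:
P → Q = 1/2 → 0 = 1/2
(P → Q) ∨ P = 1/2 ∨ 1/2 = 1/2
¬P = ¬1/2 = 1/2
Q ↔ ¬P = 0 ↔ 1/2 = 1/2
((P → Q) ∨ P) → (Q ↔ ¬P) = 1/2 → 1/2 = 1
P → Q = 1/2 → 0 = 1/2
(P → Q) ↔ P = 1/2 ↔ 1/2 = 1
¬P = ¬1/2 = 1/2
((P → Q) ↔ P) → ¬P = 1 → 1/2 = 1/2
(((P → Q) ∨ P) → (Q ↔ ¬P)) → (((P → Q) ↔ P) → ¬P) = 1 → 1/2 = 1/2
No assignment yields a value below 1/2, so this is the minimum.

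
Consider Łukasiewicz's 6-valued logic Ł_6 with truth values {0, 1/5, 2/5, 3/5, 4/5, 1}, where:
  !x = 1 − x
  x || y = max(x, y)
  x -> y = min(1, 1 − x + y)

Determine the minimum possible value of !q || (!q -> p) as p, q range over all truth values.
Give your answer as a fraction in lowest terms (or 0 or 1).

3/5

Take p = 0, q = 2/5:
!q = !2/5 = 3/5
!q = !2/5 = 3/5
!q -> p = 3/5 -> 0 = 2/5
!q || (!q -> p) = 3/5 || 2/5 = 3/5
No assignment yields a value below 3/5, so this is the minimum.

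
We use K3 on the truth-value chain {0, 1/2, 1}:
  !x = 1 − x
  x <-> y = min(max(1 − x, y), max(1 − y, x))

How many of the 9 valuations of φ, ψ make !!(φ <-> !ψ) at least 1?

φ = 0, ψ = 0 ↦ 0  <
φ = 0, ψ = 1/2 ↦ 1/2  <
φ = 0, ψ = 1 ↦ 1  ≥
φ = 1/2, ψ = 0 ↦ 1/2  <
φ = 1/2, ψ = 1/2 ↦ 1/2  <
φ = 1/2, ψ = 1 ↦ 1/2  <
φ = 1, ψ = 0 ↦ 1  ≥
φ = 1, ψ = 1/2 ↦ 1/2  <
φ = 1, ψ = 1 ↦ 0  <
So 2 of the 9 assignments meet the threshold.

2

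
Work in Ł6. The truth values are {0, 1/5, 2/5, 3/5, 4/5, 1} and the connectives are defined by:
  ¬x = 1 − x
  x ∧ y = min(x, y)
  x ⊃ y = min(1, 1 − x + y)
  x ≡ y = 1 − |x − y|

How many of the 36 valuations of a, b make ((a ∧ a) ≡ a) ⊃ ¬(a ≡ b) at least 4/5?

value 1: 2 assignments (counts)
value 4/5: 4 assignments (counts)
value 3/5: 6 assignments
value 2/5: 8 assignments
value 1/5: 10 assignments
value 0: 6 assignments
So 6 of the 36 assignments meet the threshold.

6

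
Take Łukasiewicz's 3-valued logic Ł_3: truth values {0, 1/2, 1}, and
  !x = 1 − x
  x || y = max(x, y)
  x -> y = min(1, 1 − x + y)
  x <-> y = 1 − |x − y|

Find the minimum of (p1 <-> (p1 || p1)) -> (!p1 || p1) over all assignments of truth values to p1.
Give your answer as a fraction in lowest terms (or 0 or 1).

1/2

Take p1 = 1/2:
p1 || p1 = 1/2 || 1/2 = 1/2
p1 <-> (p1 || p1) = 1/2 <-> 1/2 = 1
!p1 = !1/2 = 1/2
!p1 || p1 = 1/2 || 1/2 = 1/2
(p1 <-> (p1 || p1)) -> (!p1 || p1) = 1 -> 1/2 = 1/2
No assignment yields a value below 1/2, so this is the minimum.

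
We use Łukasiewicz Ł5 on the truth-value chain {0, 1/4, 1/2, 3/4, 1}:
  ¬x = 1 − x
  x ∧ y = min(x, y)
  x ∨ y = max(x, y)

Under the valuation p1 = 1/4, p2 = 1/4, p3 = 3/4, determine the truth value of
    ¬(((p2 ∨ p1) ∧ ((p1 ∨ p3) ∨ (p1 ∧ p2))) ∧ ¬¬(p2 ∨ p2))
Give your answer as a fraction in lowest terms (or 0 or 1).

3/4

p2 ∨ p1 = 1/4 ∨ 1/4 = 1/4
p1 ∨ p3 = 1/4 ∨ 3/4 = 3/4
p1 ∧ p2 = 1/4 ∧ 1/4 = 1/4
(p1 ∨ p3) ∨ (p1 ∧ p2) = 3/4 ∨ 1/4 = 3/4
(p2 ∨ p1) ∧ ((p1 ∨ p3) ∨ (p1 ∧ p2)) = 1/4 ∧ 3/4 = 1/4
p2 ∨ p2 = 1/4 ∨ 1/4 = 1/4
¬(p2 ∨ p2) = ¬1/4 = 3/4
¬¬(p2 ∨ p2) = ¬3/4 = 1/4
((p2 ∨ p1) ∧ ((p1 ∨ p3) ∨ (p1 ∧ p2))) ∧ ¬¬(p2 ∨ p2) = 1/4 ∧ 1/4 = 1/4
¬(((p2 ∨ p1) ∧ ((p1 ∨ p3) ∨ (p1 ∧ p2))) ∧ ¬¬(p2 ∨ p2)) = ¬1/4 = 3/4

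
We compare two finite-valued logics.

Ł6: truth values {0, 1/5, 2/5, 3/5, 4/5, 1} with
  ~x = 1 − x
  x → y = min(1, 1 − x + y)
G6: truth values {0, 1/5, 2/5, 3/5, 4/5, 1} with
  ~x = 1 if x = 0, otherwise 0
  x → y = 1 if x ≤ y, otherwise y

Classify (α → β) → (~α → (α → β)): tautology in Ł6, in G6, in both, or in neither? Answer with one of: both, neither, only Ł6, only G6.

In Ł6: every assignment gives 1 — tautology.
In G6: every assignment gives 1 — tautology.

both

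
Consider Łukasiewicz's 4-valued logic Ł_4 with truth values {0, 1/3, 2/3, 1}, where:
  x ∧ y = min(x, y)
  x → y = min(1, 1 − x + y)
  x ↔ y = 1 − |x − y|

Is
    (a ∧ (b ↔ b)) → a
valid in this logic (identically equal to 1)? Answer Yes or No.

a = 0, b = 0 ↦ 1
a = 0, b = 1/3 ↦ 1
a = 0, b = 2/3 ↦ 1
a = 0, b = 1 ↦ 1
a = 1/3, b = 0 ↦ 1
a = 1/3, b = 1/3 ↦ 1
a = 1/3, b = 2/3 ↦ 1
a = 1/3, b = 1 ↦ 1
a = 2/3, b = 0 ↦ 1
a = 2/3, b = 1/3 ↦ 1
a = 2/3, b = 2/3 ↦ 1
a = 2/3, b = 1 ↦ 1
a = 1, b = 0 ↦ 1
a = 1, b = 1/3 ↦ 1
a = 1, b = 2/3 ↦ 1
a = 1, b = 1 ↦ 1
Every assignment gives a value ≥ 1.

Yes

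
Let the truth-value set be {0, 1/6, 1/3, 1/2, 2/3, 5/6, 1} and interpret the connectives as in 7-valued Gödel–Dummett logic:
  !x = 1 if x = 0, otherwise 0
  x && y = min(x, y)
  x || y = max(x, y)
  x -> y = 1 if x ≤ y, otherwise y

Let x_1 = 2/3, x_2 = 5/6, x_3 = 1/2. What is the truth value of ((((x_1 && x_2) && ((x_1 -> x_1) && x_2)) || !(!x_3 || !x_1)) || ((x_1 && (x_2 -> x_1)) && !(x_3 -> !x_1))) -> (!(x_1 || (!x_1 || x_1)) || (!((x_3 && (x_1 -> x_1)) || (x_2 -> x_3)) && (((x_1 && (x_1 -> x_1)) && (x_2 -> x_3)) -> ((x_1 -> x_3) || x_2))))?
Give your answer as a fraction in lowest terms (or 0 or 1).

x_1 && x_2 = 2/3 && 5/6 = 2/3
x_1 -> x_1 = 2/3 -> 2/3 = 1
(x_1 -> x_1) && x_2 = 1 && 5/6 = 5/6
(x_1 && x_2) && ((x_1 -> x_1) && x_2) = 2/3 && 5/6 = 2/3
!x_3 = !1/2 = 0
!x_1 = !2/3 = 0
!x_3 || !x_1 = 0 || 0 = 0
!(!x_3 || !x_1) = !0 = 1
((x_1 && x_2) && ((x_1 -> x_1) && x_2)) || !(!x_3 || !x_1) = 2/3 || 1 = 1
x_2 -> x_1 = 5/6 -> 2/3 = 2/3
x_1 && (x_2 -> x_1) = 2/3 && 2/3 = 2/3
!x_1 = !2/3 = 0
x_3 -> !x_1 = 1/2 -> 0 = 0
!(x_3 -> !x_1) = !0 = 1
(x_1 && (x_2 -> x_1)) && !(x_3 -> !x_1) = 2/3 && 1 = 2/3
(((x_1 && x_2) && ((x_1 -> x_1) && x_2)) || !(!x_3 || !x_1)) || ((x_1 && (x_2 -> x_1)) && !(x_3 -> !x_1)) = 1 || 2/3 = 1
!x_1 = !2/3 = 0
!x_1 || x_1 = 0 || 2/3 = 2/3
x_1 || (!x_1 || x_1) = 2/3 || 2/3 = 2/3
!(x_1 || (!x_1 || x_1)) = !2/3 = 0
x_1 -> x_1 = 2/3 -> 2/3 = 1
x_3 && (x_1 -> x_1) = 1/2 && 1 = 1/2
x_2 -> x_3 = 5/6 -> 1/2 = 1/2
(x_3 && (x_1 -> x_1)) || (x_2 -> x_3) = 1/2 || 1/2 = 1/2
!((x_3 && (x_1 -> x_1)) || (x_2 -> x_3)) = !1/2 = 0
x_1 -> x_1 = 2/3 -> 2/3 = 1
x_1 && (x_1 -> x_1) = 2/3 && 1 = 2/3
x_2 -> x_3 = 5/6 -> 1/2 = 1/2
(x_1 && (x_1 -> x_1)) && (x_2 -> x_3) = 2/3 && 1/2 = 1/2
x_1 -> x_3 = 2/3 -> 1/2 = 1/2
(x_1 -> x_3) || x_2 = 1/2 || 5/6 = 5/6
((x_1 && (x_1 -> x_1)) && (x_2 -> x_3)) -> ((x_1 -> x_3) || x_2) = 1/2 -> 5/6 = 1
!((x_3 && (x_1 -> x_1)) || (x_2 -> x_3)) && (((x_1 && (x_1 -> x_1)) && (x_2 -> x_3)) -> ((x_1 -> x_3) || x_2)) = 0 && 1 = 0
!(x_1 || (!x_1 || x_1)) || (!((x_3 && (x_1 -> x_1)) || (x_2 -> x_3)) && (((x_1 && (x_1 -> x_1)) && (x_2 -> x_3)) -> ((x_1 -> x_3) || x_2))) = 0 || 0 = 0
((((x_1 && x_2) && ((x_1 -> x_1) && x_2)) || !(!x_3 || !x_1)) || ((x_1 && (x_2 -> x_1)) && !(x_3 -> !x_1))) -> (!(x_1 || (!x_1 || x_1)) || (!((x_3 && (x_1 -> x_1)) || (x_2 -> x_3)) && (((x_1 && (x_1 -> x_1)) && (x_2 -> x_3)) -> ((x_1 -> x_3) || x_2)))) = 1 -> 0 = 0

0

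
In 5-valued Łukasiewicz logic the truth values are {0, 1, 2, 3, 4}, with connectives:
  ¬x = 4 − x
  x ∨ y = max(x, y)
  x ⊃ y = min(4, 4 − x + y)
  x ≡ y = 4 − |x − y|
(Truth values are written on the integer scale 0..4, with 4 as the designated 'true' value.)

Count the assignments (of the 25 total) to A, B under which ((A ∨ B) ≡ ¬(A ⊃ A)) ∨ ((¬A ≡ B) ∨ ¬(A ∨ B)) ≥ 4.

value 4: 6 assignments (counts)
value 3: 11 assignments
value 2: 5 assignments
value 1: 2 assignments
value 0: 1 assignment
So 6 of the 25 assignments meet the threshold.

6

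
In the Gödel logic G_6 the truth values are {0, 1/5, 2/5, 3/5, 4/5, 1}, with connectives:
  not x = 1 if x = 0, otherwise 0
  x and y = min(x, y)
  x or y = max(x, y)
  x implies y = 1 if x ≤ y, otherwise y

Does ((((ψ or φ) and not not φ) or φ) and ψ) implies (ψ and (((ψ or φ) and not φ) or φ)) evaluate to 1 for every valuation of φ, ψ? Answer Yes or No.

No

Counterexample: take φ = 1/5, ψ = 2/5.
ψ or φ = 2/5 or 1/5 = 2/5
not φ = not 1/5 = 0
not not φ = not 0 = 1
(ψ or φ) and not not φ = 2/5 and 1 = 2/5
((ψ or φ) and not not φ) or φ = 2/5 or 1/5 = 2/5
(((ψ or φ) and not not φ) or φ) and ψ = 2/5 and 2/5 = 2/5
ψ or φ = 2/5 or 1/5 = 2/5
not φ = not 1/5 = 0
(ψ or φ) and not φ = 2/5 and 0 = 0
((ψ or φ) and not φ) or φ = 0 or 1/5 = 1/5
ψ and (((ψ or φ) and not φ) or φ) = 2/5 and 1/5 = 1/5
((((ψ or φ) and not not φ) or φ) and ψ) implies (ψ and (((ψ or φ) and not φ) or φ)) = 2/5 implies 1/5 = 1/5
This gives 1/5 ≠ 1.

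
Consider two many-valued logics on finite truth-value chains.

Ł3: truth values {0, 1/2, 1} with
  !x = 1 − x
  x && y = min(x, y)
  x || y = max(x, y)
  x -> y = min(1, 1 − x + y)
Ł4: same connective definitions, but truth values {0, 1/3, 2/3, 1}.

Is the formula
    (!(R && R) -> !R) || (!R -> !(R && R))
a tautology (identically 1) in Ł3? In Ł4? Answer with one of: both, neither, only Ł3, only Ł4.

both

In Ł3: every assignment gives 1 — tautology.
In Ł4: every assignment gives 1 — tautology.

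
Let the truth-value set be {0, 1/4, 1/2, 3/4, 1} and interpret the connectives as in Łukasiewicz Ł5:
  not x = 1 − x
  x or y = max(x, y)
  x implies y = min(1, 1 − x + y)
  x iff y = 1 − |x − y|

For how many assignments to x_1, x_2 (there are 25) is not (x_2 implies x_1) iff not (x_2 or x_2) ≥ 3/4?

value 1: 3 assignments (counts)
value 3/4: 5 assignments (counts)
value 1/2: 6 assignments
value 1/4: 5 assignments
value 0: 6 assignments
So 8 of the 25 assignments meet the threshold.

8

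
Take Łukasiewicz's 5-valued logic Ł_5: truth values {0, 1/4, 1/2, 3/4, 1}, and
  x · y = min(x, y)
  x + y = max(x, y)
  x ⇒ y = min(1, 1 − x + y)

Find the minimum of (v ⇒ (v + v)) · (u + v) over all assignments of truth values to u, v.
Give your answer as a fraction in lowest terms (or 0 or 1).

0

Take u = 0, v = 0:
v + v = 0 + 0 = 0
v ⇒ (v + v) = 0 ⇒ 0 = 1
u + v = 0 + 0 = 0
(v ⇒ (v + v)) · (u + v) = 1 · 0 = 0
No assignment yields a value below 0, so this is the minimum.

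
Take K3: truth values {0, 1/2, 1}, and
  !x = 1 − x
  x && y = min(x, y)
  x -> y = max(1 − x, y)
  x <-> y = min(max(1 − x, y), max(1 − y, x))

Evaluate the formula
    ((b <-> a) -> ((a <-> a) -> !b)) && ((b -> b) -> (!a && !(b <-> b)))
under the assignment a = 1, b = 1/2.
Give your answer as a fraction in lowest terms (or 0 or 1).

b <-> a = 1/2 <-> 1 = 1/2
a <-> a = 1 <-> 1 = 1
!b = !1/2 = 1/2
(a <-> a) -> !b = 1 -> 1/2 = 1/2
(b <-> a) -> ((a <-> a) -> !b) = 1/2 -> 1/2 = 1/2
b -> b = 1/2 -> 1/2 = 1/2
!a = !1 = 0
b <-> b = 1/2 <-> 1/2 = 1/2
!(b <-> b) = !1/2 = 1/2
!a && !(b <-> b) = 0 && 1/2 = 0
(b -> b) -> (!a && !(b <-> b)) = 1/2 -> 0 = 1/2
((b <-> a) -> ((a <-> a) -> !b)) && ((b -> b) -> (!a && !(b <-> b))) = 1/2 && 1/2 = 1/2

1/2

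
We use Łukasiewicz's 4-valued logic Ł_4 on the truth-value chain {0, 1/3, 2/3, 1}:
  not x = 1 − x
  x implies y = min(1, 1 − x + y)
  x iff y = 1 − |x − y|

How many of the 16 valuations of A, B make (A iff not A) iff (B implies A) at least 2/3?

10

A = 0, B = 0 ↦ 0  <
A = 0, B = 1/3 ↦ 1/3  <
A = 0, B = 2/3 ↦ 2/3  ≥
A = 0, B = 1 ↦ 1  ≥
A = 1/3, B = 0 ↦ 2/3  ≥
A = 1/3, B = 1/3 ↦ 2/3  ≥
A = 1/3, B = 2/3 ↦ 1  ≥
A = 1/3, B = 1 ↦ 2/3  ≥
A = 2/3, B = 0 ↦ 2/3  ≥
A = 2/3, B = 1/3 ↦ 2/3  ≥
A = 2/3, B = 2/3 ↦ 2/3  ≥
A = 2/3, B = 1 ↦ 1  ≥
A = 1, B = 0 ↦ 0  <
A = 1, B = 1/3 ↦ 0  <
A = 1, B = 2/3 ↦ 0  <
A = 1, B = 1 ↦ 0  <
So 10 of the 16 assignments meet the threshold.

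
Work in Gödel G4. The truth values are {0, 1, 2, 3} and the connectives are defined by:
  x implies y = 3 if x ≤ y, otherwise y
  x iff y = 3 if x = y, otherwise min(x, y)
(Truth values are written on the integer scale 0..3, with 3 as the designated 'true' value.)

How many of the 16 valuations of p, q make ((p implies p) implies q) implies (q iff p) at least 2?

p = 0, q = 0 ↦ 3  ≥
p = 0, q = 1 ↦ 0  <
p = 0, q = 2 ↦ 0  <
p = 0, q = 3 ↦ 0  <
p = 1, q = 0 ↦ 3  ≥
p = 1, q = 1 ↦ 3  ≥
p = 1, q = 2 ↦ 1  <
p = 1, q = 3 ↦ 1  <
p = 2, q = 0 ↦ 3  ≥
p = 2, q = 1 ↦ 3  ≥
p = 2, q = 2 ↦ 3  ≥
p = 2, q = 3 ↦ 2  ≥
p = 3, q = 0 ↦ 3  ≥
p = 3, q = 1 ↦ 3  ≥
p = 3, q = 2 ↦ 3  ≥
p = 3, q = 3 ↦ 3  ≥
So 11 of the 16 assignments meet the threshold.

11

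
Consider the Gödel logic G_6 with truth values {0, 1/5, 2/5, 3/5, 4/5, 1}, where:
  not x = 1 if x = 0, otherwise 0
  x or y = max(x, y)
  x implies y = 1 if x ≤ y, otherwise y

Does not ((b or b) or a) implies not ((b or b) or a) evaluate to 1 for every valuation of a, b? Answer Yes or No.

Yes

At a = 4/5, b = 0, for instance:
b or b = 0 or 0 = 0
(b or b) or a = 0 or 4/5 = 4/5
not ((b or b) or a) = not 4/5 = 0
not ((b or b) or a) implies not ((b or b) or a) = 0 implies 0 = 1
and checking the remaining 35 assignments likewise gives ≥ 1 in every case.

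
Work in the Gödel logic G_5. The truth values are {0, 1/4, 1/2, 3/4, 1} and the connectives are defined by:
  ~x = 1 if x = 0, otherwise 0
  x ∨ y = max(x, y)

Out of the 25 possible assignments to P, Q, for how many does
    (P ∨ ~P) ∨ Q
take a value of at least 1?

value 1: 13 assignments (counts)
value 3/4: 6 assignments
value 1/2: 4 assignments
value 1/4: 2 assignments
So 13 of the 25 assignments meet the threshold.

13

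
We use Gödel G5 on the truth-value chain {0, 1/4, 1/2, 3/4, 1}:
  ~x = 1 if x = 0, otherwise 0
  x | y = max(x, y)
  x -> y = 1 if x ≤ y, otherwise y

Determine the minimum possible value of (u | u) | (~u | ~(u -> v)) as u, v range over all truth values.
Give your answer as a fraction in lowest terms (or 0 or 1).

Take u = 1/4, v = 1/4:
u | u = 1/4 | 1/4 = 1/4
~u = ~1/4 = 0
u -> v = 1/4 -> 1/4 = 1
~(u -> v) = ~1 = 0
~u | ~(u -> v) = 0 | 0 = 0
(u | u) | (~u | ~(u -> v)) = 1/4 | 0 = 1/4
No assignment yields a value below 1/4, so this is the minimum.

1/4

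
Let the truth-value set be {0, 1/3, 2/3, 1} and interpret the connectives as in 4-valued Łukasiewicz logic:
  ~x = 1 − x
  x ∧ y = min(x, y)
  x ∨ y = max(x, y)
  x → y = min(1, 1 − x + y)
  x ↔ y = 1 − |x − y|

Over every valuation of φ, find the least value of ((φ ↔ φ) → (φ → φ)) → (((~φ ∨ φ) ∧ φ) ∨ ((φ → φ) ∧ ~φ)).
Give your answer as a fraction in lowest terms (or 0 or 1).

Take φ = 1/3:
φ ↔ φ = 1/3 ↔ 1/3 = 1
φ → φ = 1/3 → 1/3 = 1
(φ ↔ φ) → (φ → φ) = 1 → 1 = 1
~φ = ~1/3 = 2/3
~φ ∨ φ = 2/3 ∨ 1/3 = 2/3
(~φ ∨ φ) ∧ φ = 2/3 ∧ 1/3 = 1/3
φ → φ = 1/3 → 1/3 = 1
~φ = ~1/3 = 2/3
(φ → φ) ∧ ~φ = 1 ∧ 2/3 = 2/3
((~φ ∨ φ) ∧ φ) ∨ ((φ → φ) ∧ ~φ) = 1/3 ∨ 2/3 = 2/3
((φ ↔ φ) → (φ → φ)) → (((~φ ∨ φ) ∧ φ) ∨ ((φ → φ) ∧ ~φ)) = 1 → 2/3 = 2/3
No assignment yields a value below 2/3, so this is the minimum.

2/3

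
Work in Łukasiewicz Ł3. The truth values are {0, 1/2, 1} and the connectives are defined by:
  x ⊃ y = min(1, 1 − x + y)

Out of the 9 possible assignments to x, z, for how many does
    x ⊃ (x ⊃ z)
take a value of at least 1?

7

x = 0, z = 0 ↦ 1  ≥
x = 0, z = 1/2 ↦ 1  ≥
x = 0, z = 1 ↦ 1  ≥
x = 1/2, z = 0 ↦ 1  ≥
x = 1/2, z = 1/2 ↦ 1  ≥
x = 1/2, z = 1 ↦ 1  ≥
x = 1, z = 0 ↦ 0  <
x = 1, z = 1/2 ↦ 1/2  <
x = 1, z = 1 ↦ 1  ≥
So 7 of the 9 assignments meet the threshold.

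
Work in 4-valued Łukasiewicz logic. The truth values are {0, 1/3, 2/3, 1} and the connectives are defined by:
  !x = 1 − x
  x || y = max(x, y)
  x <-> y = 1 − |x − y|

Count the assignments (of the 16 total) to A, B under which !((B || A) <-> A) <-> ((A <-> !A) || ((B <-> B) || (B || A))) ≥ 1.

1

A = 0, B = 0 ↦ 0  <
A = 0, B = 1/3 ↦ 1/3  <
A = 0, B = 2/3 ↦ 2/3  <
A = 0, B = 1 ↦ 1  ≥
A = 1/3, B = 0 ↦ 0  <
A = 1/3, B = 1/3 ↦ 0  <
A = 1/3, B = 2/3 ↦ 1/3  <
A = 1/3, B = 1 ↦ 2/3  <
A = 2/3, B = 0 ↦ 0  <
A = 2/3, B = 1/3 ↦ 0  <
A = 2/3, B = 2/3 ↦ 0  <
A = 2/3, B = 1 ↦ 1/3  <
A = 1, B = 0 ↦ 0  <
A = 1, B = 1/3 ↦ 0  <
A = 1, B = 2/3 ↦ 0  <
A = 1, B = 1 ↦ 0  <
So 1 of the 16 assignments meets the threshold.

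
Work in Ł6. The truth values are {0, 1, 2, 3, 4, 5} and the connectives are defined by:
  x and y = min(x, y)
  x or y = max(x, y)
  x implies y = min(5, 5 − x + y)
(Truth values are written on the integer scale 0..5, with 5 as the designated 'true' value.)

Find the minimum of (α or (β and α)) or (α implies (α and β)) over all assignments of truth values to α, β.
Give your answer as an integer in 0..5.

Take α = 2, β = 0:
β and α = 0 and 2 = 0
α or (β and α) = 2 or 0 = 2
α and β = 2 and 0 = 0
α implies (α and β) = 2 implies 0 = 3
(α or (β and α)) or (α implies (α and β)) = 2 or 3 = 3
No assignment yields a value below 3, so this is the minimum.

3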